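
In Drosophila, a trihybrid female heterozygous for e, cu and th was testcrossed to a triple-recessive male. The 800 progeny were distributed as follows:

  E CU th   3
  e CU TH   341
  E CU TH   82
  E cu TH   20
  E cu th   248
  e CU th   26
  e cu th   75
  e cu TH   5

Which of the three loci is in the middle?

The two most frequent reciprocal classes, E cu th and e CU TH, are the parental types, so the F1 was E cu th / e CU TH.
The two rarest classes, E CU th and e cu TH, are the double crossovers. Comparing them with the parentals, only the cu allele has switched, so cu is the middle locus and the order is th – cu – e.

cu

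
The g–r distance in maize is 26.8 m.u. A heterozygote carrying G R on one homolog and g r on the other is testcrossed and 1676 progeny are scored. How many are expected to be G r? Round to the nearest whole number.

A map distance of 26.8 m.u. corresponds to a recombination frequency of 0.268.
The F1 is G R / g r, so G r is a recombinant gamete class with expected frequency r/2 = 0.268/2 = 0.1340.
Expected number = 0.1340 × 1676 = 224.58 ≈ 225.

225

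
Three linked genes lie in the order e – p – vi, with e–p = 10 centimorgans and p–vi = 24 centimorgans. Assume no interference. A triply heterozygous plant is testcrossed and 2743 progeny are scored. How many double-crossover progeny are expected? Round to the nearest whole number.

Map distances give recombination frequencies of 0.100 and 0.240 for the two intervals.
With no interference, expected double-crossover frequency = 0.100 × 0.240 = 0.02400.
Expected number = 0.02400 × 2743 = 65.83 ≈ 66.

66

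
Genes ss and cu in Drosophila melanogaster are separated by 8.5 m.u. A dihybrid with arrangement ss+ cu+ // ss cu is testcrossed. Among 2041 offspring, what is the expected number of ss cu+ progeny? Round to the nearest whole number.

A map distance of 8.5 m.u. corresponds to a recombination frequency of 0.085.
The F1 is ss+ cu+ / ss cu, so ss cu+ is a recombinant gamete class with expected frequency r/2 = 0.085/2 = 0.0425.
Expected number = 0.0425 × 2041 = 86.74 ≈ 87.

87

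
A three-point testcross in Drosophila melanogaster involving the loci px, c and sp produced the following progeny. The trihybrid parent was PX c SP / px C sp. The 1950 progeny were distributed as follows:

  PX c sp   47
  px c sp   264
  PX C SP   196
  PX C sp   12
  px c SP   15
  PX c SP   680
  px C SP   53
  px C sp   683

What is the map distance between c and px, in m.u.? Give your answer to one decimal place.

25.0 m.u.

The two rarest classes, px c SP and PX C sp, are the double crossovers. Comparing them with the parentals, only the px allele has switched, so px is the middle locus and the order is sp – px – c.
Crossovers in the px–c interval produce the single-crossover classes PX C SP and px c sp (196 + 264 = 460) plus the double crossovers (27).
RF(px–c) = (460 + 27) / 1950 = 487/1950 = 0.2497 → 25.0 m.u.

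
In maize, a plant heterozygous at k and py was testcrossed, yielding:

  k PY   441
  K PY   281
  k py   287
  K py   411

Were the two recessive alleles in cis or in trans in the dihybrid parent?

trans

The two most frequent classes are K py (411) and k PY (441); these are the parental (non-recombinant) types.
So the F1 carried K py on one chromosome and k PY on the other — the recessive alleles are on opposite chromosomes (trans / repulsion).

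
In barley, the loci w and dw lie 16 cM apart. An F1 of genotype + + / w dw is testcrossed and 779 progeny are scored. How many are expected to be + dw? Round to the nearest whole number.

A map distance of 16 cM corresponds to a recombination frequency of 0.160.
The F1 is + + / w dw, so + dw is a recombinant gamete class with expected frequency r/2 = 0.160/2 = 0.0800.
Expected number = 0.0800 × 779 = 62.32 ≈ 62.

62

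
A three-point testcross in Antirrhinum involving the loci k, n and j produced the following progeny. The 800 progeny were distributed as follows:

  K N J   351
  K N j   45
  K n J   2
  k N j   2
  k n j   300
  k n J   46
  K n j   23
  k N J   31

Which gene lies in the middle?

n

The two most frequent reciprocal classes, k n j and K N J, are the parental types, so the F1 was k n j / K N J.
The two rarest classes, k N j and K n J, are the double crossovers. Comparing them with the parentals, only the n allele has switched, so n is the middle locus and the order is j – n – k.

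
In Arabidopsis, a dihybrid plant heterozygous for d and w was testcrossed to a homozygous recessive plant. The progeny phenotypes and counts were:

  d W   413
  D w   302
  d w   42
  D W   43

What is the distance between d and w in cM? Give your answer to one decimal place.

10.6 cM

The two most frequent classes, D w (302) and d W (413), are the parental types, so the F1 was D w / d W.
The recombinant classes are D W and d w: 43 + 42 = 85.
Recombination frequency = 85/800 = 0.1062 ≈ 10.6%, i.e. 10.6 cM.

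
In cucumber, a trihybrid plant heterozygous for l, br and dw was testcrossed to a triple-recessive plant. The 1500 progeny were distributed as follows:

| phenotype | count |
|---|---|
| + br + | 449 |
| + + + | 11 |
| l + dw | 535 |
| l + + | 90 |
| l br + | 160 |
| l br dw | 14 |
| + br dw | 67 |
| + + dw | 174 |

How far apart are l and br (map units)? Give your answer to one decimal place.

23.9 map units

The two most frequent reciprocal classes, l + dw and + br +, are the parental types, so the F1 was l + dw / + br +.
The two rarest classes, l br dw and + + +, are the double crossovers. Comparing them with the parentals, only the br allele has switched, so br is the middle locus and the order is l – br – dw.
Crossovers in the l–br interval produce the single-crossover classes + + dw and l br + (174 + 160 = 334) plus the double crossovers (25).
RF(l–br) = (334 + 25) / 1500 = 359/1500 = 0.2393 → 23.9 map units.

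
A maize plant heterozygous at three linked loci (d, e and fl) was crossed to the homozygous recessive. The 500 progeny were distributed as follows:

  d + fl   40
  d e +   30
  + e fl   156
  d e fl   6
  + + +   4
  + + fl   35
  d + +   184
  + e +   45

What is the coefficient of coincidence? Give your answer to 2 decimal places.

0.70

The two most frequent reciprocal classes, d + + and + e fl, are the parental types, so the F1 was d + + / + e fl.
The two rarest classes, + + + and d e fl, are the double crossovers. Comparing them with the parentals, only the d allele has switched, so d is the middle locus and the order is e – d – fl.
e–d: (65 + 10)/500 = 0.1500; d–fl: (85 + 10)/500 = 0.1900.
Expected DCO frequency = 0.1500 × 0.1900 ≈ 0.02850; observed = 10/500 ≈ 0.02000.
Coefficient of coincidence = 0.02000/0.02850 ≈ 0.70.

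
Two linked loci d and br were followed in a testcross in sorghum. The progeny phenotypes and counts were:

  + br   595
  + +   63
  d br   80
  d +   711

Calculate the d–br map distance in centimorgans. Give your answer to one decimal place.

The two most frequent classes, + br (595) and d + (711), are the parental types, so the F1 was + br / d +.
The recombinant classes are + + and d br: 63 + 80 = 143.
Recombination frequency = 143/1449 = 0.0987 ≈ 9.9%, i.e. 9.9 centimorgans.

9.9 centimorgans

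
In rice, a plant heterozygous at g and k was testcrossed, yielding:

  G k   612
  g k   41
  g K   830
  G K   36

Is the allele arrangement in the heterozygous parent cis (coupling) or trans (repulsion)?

trans

The two most frequent classes are G k (612) and g K (830); these are the parental (non-recombinant) types.
So the F1 carried G k on one chromosome and g K on the other — the recessive alleles are on opposite chromosomes (trans / repulsion).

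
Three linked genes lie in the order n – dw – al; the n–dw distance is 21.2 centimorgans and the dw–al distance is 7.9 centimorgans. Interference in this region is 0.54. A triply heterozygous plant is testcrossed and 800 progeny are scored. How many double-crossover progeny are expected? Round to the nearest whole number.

6

Map distances give recombination frequencies of 0.212 and 0.079 for the two intervals.
With interference 0.54 (so coincidence = 0.46), expected double-crossover frequency = 0.212 × 0.079 × 0.46 = 0.00770.
Expected number = 0.00770 × 800 = 6.16 ≈ 6.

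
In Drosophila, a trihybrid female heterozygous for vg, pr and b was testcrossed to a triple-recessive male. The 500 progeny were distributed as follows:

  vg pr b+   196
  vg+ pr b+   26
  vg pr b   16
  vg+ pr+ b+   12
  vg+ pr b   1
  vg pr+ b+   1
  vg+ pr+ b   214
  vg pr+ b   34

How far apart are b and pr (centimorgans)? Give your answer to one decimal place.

The two most frequent reciprocal classes, vg+ pr+ b and vg pr b+, are the parental types, so the F1 was vg+ pr+ b / vg pr b+.
The two rarest classes, vg+ pr b and vg pr+ b+, are the double crossovers. Comparing them with the parentals, only the pr allele has switched, so pr is the middle locus and the order is vg – pr – b.
Crossovers in the pr–b interval produce the single-crossover classes vg+ pr+ b+ and vg pr b (12 + 16 = 28) plus the double crossovers (2).
RF(pr–b) = (28 + 2) / 500 = 30/500 = 0.0600 → 6.0 centimorgans.

6.0 centimorgans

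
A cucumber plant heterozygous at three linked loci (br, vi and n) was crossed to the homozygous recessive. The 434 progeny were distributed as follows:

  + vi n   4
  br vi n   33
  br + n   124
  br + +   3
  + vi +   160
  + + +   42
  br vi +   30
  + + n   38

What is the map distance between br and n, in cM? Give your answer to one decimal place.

17.3 cM

The two most frequent reciprocal classes, + vi + and br + n, are the parental types, so the F1 was + vi + / br + n.
The two rarest classes, + vi n and br + +, are the double crossovers. Comparing them with the parentals, only the n allele has switched, so n is the middle locus and the order is br – n – vi.
Crossovers in the br–n interval produce the single-crossover classes br vi + and + + n (30 + 38 = 68) plus the double crossovers (7).
RF(br–n) = (68 + 7) / 434 = 75/434 = 0.1728 → 17.3 cM.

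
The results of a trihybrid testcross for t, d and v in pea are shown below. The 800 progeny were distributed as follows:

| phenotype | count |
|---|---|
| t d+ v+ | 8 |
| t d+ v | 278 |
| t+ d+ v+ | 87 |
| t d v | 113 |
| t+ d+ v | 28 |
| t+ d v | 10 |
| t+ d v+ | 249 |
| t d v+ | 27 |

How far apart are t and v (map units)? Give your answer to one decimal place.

9.1 map units

The two most frequent reciprocal classes, t d+ v and t+ d v+, are the parental types, so the F1 was t d+ v / t+ d v+.
The two rarest classes, t d+ v+ and t+ d v, are the double crossovers. Comparing them with the parentals, only the v allele has switched, so v is the middle locus and the order is t – v – d.
Crossovers in the t–v interval produce the single-crossover classes t+ d+ v and t d v+ (28 + 27 = 55) plus the double crossovers (18).
RF(t–v) = (55 + 18) / 800 = 73/800 = 0.0912 → 9.1 map units.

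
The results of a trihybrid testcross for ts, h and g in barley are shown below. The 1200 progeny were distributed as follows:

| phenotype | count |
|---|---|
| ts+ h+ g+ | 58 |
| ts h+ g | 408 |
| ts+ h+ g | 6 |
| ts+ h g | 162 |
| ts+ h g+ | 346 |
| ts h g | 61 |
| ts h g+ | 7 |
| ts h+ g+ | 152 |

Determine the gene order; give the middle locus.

The two most frequent reciprocal classes, ts+ h g+ and ts h+ g, are the parental types, so the F1 was ts+ h g+ / ts h+ g.
The two rarest classes, ts h g+ and ts+ h+ g, are the double crossovers. Comparing them with the parentals, only the ts allele has switched, so ts is the middle locus and the order is h – ts – g.

ts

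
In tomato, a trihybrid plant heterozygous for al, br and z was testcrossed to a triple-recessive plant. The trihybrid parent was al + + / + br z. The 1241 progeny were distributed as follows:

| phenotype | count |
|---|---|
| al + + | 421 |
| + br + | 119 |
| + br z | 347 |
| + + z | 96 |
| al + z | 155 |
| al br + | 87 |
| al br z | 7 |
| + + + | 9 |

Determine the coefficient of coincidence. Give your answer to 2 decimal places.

0.34

The two rarest classes, + + + and al br z, are the double crossovers. Comparing them with the parentals, only the al allele has switched, so al is the middle locus and the order is br – al – z.
br–al: (183 + 16)/1241 = 0.1604; al–z: (274 + 16)/1241 = 0.2337.
Expected DCO frequency = 0.1604 × 0.2337 ≈ 0.03749; observed = 16/1241 ≈ 0.01289.
Coefficient of coincidence = 0.01289/0.03749 ≈ 0.34.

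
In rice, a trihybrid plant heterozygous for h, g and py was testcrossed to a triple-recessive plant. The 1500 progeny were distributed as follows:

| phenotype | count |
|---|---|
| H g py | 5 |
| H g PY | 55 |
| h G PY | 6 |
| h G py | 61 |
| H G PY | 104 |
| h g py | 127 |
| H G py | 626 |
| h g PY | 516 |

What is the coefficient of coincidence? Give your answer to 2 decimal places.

The two most frequent reciprocal classes, h g PY and H G py, are the parental types, so the F1 was h g PY / H G py.
The two rarest classes, h G PY and H g py, are the double crossovers. Comparing them with the parentals, only the g allele has switched, so g is the middle locus and the order is py – g – h.
py–g: (231 + 11)/1500 = 0.1613; g–h: (116 + 11)/1500 = 0.0847.
Expected DCO frequency = 0.1613 × 0.0847 ≈ 0.01366; observed = 11/1500 ≈ 0.00733.
Coefficient of coincidence = 0.00733/0.01366 ≈ 0.54.

0.54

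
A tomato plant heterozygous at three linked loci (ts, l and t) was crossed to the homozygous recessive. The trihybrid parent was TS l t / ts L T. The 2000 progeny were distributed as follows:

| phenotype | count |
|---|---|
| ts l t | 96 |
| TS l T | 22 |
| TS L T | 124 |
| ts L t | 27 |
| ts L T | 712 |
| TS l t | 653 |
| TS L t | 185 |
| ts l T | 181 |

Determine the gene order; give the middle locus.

t

The two rarest classes, TS l T and ts L t, are the double crossovers. Comparing them with the parentals, only the t allele has switched, so t is the middle locus and the order is ts – t – l.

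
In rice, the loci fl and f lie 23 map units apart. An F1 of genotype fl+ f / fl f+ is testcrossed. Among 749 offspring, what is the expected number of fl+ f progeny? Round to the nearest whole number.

288

A map distance of 23 map units corresponds to a recombination frequency of 0.230.
The F1 is fl+ f / fl f+, so fl+ f is a parental gamete class with expected frequency (1 − r)/2 = 0.770/2 = 0.3850.
Expected number = 0.3850 × 749 = 288.37 ≈ 288.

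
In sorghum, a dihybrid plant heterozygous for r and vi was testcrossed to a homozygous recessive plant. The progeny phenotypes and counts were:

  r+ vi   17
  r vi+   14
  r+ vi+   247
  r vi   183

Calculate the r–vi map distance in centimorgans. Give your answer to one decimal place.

The two most frequent classes, r+ vi+ (247) and r vi (183), are the parental types, so the F1 was r+ vi+ / r vi.
The recombinant classes are r+ vi and r vi+: 17 + 14 = 31.
Recombination frequency = 31/461 = 0.0672 ≈ 6.7%, i.e. 6.7 centimorgans.

6.7 centimorgans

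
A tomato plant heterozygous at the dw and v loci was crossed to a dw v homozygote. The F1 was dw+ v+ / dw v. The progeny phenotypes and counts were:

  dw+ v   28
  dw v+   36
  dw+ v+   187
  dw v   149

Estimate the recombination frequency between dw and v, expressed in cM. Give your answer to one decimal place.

The recombinant classes are dw+ v and dw v+: 28 + 36 = 64.
Recombination frequency = 64/400 = 0.1600 ≈ 16.0%, i.e. 16.0 cM.

16.0 cM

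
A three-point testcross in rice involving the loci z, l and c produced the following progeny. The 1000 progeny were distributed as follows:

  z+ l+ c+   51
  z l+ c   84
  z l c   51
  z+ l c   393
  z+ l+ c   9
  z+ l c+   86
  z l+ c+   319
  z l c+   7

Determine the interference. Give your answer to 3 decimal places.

0.271

The two most frequent reciprocal classes, z l+ c+ and z+ l c, are the parental types, so the F1 was z l+ c+ / z+ l c.
The two rarest classes, z l c+ and z+ l+ c, are the double crossovers. Comparing them with the parentals, only the l allele has switched, so l is the middle locus and the order is z – l – c.
z–l: (102 + 16)/1000 = 0.1180; l–c: (170 + 16)/1000 = 0.1860.
Expected DCO frequency = 0.1180 × 0.1860 ≈ 0.02195; observed = 16/1000 ≈ 0.01600.
Coefficient of coincidence = 0.01600/0.02195 ≈ 0.729; interference = 1 − 0.729 = 0.271.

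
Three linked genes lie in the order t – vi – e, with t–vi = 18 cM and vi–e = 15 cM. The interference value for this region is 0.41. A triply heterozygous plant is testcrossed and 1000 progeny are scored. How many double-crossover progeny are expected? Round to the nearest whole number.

16

Map distances give recombination frequencies of 0.180 and 0.150 for the two intervals.
With interference 0.41 (so coincidence = 0.59), expected double-crossover frequency = 0.180 × 0.150 × 0.59 = 0.01593.
Expected number = 0.01593 × 1000 = 15.93 ≈ 16.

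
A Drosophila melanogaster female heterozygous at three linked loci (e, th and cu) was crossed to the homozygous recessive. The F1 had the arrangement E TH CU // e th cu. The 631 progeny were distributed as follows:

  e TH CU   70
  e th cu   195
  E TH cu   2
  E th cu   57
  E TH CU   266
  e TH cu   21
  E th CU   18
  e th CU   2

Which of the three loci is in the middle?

cu

The two rarest classes, E TH cu and e th CU, are the double crossovers. Comparing them with the parentals, only the cu allele has switched, so cu is the middle locus and the order is th – cu – e.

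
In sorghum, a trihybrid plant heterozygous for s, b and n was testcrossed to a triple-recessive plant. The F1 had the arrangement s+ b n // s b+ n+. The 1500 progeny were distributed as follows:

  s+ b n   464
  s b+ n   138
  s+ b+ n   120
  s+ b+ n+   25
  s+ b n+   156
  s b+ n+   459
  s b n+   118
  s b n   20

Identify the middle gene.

s

The two rarest classes, s b n and s+ b+ n+, are the double crossovers. Comparing them with the parentals, only the s allele has switched, so s is the middle locus and the order is b – s – n.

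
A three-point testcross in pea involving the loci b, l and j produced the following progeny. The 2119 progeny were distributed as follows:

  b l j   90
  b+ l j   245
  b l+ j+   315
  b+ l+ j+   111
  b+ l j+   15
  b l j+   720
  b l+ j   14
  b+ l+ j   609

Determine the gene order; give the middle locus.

b

The two most frequent reciprocal classes, b+ l+ j and b l j+, are the parental types, so the F1 was b+ l+ j / b l j+.
The two rarest classes, b l+ j and b+ l j+, are the double crossovers. Comparing them with the parentals, only the b allele has switched, so b is the middle locus and the order is l – b – j.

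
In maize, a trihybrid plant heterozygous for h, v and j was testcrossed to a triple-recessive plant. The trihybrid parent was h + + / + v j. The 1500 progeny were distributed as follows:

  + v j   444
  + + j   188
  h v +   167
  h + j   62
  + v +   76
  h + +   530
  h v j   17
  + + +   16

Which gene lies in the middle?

h

The two rarest classes, + + + and h v j, are the double crossovers. Comparing them with the parentals, only the h allele has switched, so h is the middle locus and the order is j – h – v.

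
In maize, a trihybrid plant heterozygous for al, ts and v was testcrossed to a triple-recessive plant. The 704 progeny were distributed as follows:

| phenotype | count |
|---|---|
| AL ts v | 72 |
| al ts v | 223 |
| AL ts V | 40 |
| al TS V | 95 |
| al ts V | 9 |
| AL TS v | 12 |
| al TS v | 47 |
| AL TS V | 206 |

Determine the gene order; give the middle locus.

v

The two most frequent reciprocal classes, al ts v and AL TS V, are the parental types, so the F1 was al ts v / AL TS V.
The two rarest classes, al ts V and AL TS v, are the double crossovers. Comparing them with the parentals, only the v allele has switched, so v is the middle locus and the order is al – v – ts.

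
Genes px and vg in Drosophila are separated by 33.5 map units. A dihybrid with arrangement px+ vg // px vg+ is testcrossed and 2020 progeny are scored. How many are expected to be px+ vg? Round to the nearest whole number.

A map distance of 33.5 map units corresponds to a recombination frequency of 0.335.
The F1 is px+ vg / px vg+, so px+ vg is a parental gamete class with expected frequency (1 − r)/2 = 0.665/2 = 0.3325.
Expected number = 0.3325 × 2020 = 671.65 ≈ 672.

672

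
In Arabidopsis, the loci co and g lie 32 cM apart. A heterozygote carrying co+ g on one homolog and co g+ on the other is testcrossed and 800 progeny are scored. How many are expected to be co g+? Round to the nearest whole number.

272

A map distance of 32 cM corresponds to a recombination frequency of 0.320.
The F1 is co+ g / co g+, so co g+ is a parental gamete class with expected frequency (1 − r)/2 = 0.680/2 = 0.3400.
Expected number = 0.3400 × 800 = 272.00 ≈ 272.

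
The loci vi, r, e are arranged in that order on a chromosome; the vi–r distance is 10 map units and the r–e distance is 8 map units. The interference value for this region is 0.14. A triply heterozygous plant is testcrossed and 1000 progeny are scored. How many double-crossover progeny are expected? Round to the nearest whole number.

7

Map distances give recombination frequencies of 0.100 and 0.080 for the two intervals.
With interference 0.14 (so coincidence = 0.86), expected double-crossover frequency = 0.100 × 0.080 × 0.86 = 0.00688.
Expected number = 0.00688 × 1000 = 6.88 ≈ 7.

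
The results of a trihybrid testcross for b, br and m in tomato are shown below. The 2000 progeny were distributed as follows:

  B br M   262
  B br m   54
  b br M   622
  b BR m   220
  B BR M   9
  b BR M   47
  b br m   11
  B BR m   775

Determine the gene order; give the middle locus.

m

The two most frequent reciprocal classes, b br M and B BR m, are the parental types, so the F1 was b br M / B BR m.
The two rarest classes, b br m and B BR M, are the double crossovers. Comparing them with the parentals, only the m allele has switched, so m is the middle locus and the order is br – m – b.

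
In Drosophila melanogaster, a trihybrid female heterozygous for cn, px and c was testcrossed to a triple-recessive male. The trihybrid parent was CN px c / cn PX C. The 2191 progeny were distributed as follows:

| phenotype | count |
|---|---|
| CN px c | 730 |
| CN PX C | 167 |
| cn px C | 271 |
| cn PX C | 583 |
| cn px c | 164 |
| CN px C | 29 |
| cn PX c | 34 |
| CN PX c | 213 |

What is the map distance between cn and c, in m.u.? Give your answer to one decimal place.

The two rarest classes, CN px C and cn PX c, are the double crossovers. Comparing them with the parentals, only the c allele has switched, so c is the middle locus and the order is cn – c – px.
Crossovers in the cn–c interval produce the single-crossover classes cn px c and CN PX C (164 + 167 = 331) plus the double crossovers (63).
RF(cn–c) = (331 + 63) / 2191 = 394/2191 = 0.1798 → 18.0 m.u.

18.0 m.u.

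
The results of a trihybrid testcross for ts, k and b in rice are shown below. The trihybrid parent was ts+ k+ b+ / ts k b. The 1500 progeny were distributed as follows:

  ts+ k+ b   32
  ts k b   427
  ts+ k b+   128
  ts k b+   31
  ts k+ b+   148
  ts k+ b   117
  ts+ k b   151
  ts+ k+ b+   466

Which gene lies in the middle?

b

The two rarest classes, ts+ k+ b and ts k b+, are the double crossovers. Comparing them with the parentals, only the b allele has switched, so b is the middle locus and the order is ts – b – k.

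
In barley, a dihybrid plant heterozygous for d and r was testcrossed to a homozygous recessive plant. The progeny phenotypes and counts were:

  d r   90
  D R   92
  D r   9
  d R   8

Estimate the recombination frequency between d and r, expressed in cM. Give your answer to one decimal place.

8.5 cM

The two most frequent classes, D R (92) and d r (90), are the parental types, so the F1 was D R / d r.
The recombinant classes are D r and d R: 9 + 8 = 17.
Recombination frequency = 17/199 = 0.0854 ≈ 8.5%, i.e. 8.5 cM.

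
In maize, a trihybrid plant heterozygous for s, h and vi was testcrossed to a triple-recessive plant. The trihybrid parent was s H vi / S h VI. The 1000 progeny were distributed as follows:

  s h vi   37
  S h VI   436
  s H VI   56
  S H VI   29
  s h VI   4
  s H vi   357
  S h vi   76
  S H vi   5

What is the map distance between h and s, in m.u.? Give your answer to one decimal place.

7.5 m.u.

The two rarest classes, S H vi and s h VI, are the double crossovers. Comparing them with the parentals, only the s allele has switched, so s is the middle locus and the order is vi – s – h.
Crossovers in the s–h interval produce the single-crossover classes s h vi and S H VI (37 + 29 = 66) plus the double crossovers (9).
RF(s–h) = (66 + 9) / 1000 = 75/1000 = 0.0750 → 7.5 m.u.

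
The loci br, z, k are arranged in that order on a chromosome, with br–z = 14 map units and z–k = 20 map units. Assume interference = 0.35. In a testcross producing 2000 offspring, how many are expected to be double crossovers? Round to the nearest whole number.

Map distances give recombination frequencies of 0.140 and 0.200 for the two intervals.
With interference 0.35 (so coincidence = 0.65), expected double-crossover frequency = 0.140 × 0.200 × 0.65 = 0.01820.
Expected number = 0.01820 × 2000 = 36.40 ≈ 36.

36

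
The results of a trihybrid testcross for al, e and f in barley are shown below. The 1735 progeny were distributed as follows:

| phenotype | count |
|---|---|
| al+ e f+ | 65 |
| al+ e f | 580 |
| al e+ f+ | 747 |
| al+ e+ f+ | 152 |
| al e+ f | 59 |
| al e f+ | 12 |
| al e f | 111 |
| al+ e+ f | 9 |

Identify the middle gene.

e

The two most frequent reciprocal classes, al e+ f+ and al+ e f, are the parental types, so the F1 was al e+ f+ / al+ e f.
The two rarest classes, al e f+ and al+ e+ f, are the double crossovers. Comparing them with the parentals, only the e allele has switched, so e is the middle locus and the order is f – e – al.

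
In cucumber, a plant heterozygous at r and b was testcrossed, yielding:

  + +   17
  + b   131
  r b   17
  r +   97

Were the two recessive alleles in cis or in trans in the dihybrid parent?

trans

The two most frequent classes are + b (131) and r + (97); these are the parental (non-recombinant) types.
So the F1 carried + b on one chromosome and r + on the other — the recessive alleles are on opposite chromosomes (trans / repulsion).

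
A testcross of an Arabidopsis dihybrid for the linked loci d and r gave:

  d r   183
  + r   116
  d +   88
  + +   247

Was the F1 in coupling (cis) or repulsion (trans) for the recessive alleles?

The two most frequent classes are + + (247) and d r (183); these are the parental (non-recombinant) types.
So the F1 carried + + on one chromosome and d r on the other — the recessive alleles are on the same chromosome (cis / coupling).

cis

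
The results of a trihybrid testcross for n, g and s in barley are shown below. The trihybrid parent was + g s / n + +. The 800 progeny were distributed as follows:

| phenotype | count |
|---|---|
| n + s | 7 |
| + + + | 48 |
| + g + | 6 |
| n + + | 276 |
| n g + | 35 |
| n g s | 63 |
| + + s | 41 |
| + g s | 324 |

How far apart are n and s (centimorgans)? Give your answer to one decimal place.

The two rarest classes, + g + and n + s, are the double crossovers. Comparing them with the parentals, only the s allele has switched, so s is the middle locus and the order is g – s – n.
Crossovers in the s–n interval produce the single-crossover classes n g s and + + + (63 + 48 = 111) plus the double crossovers (13).
RF(s–n) = (111 + 13) / 800 = 124/800 = 0.1550 → 15.5 centimorgans.

15.5 centimorgans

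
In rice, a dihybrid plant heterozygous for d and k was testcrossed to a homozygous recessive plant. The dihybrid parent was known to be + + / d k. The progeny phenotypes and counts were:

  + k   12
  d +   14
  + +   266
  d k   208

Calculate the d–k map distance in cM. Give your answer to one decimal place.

The recombinant classes are + k and d +: 12 + 14 = 26.
Recombination frequency = 26/500 = 0.0520 ≈ 5.2%, i.e. 5.2 cM.

5.2 cM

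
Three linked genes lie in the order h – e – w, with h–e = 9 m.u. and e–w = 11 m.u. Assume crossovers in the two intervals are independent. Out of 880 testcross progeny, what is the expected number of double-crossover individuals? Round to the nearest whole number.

Map distances give recombination frequencies of 0.090 and 0.110 for the two intervals.
With no interference, expected double-crossover frequency = 0.090 × 0.110 = 0.00990.
Expected number = 0.00990 × 880 = 8.71 ≈ 9.

9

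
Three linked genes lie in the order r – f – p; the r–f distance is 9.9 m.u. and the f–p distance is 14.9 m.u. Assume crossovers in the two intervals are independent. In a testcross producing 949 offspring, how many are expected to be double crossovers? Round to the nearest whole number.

14

Map distances give recombination frequencies of 0.099 and 0.149 for the two intervals.
With no interference, expected double-crossover frequency = 0.099 × 0.149 = 0.01475.
Expected number = 0.01475 × 949 = 14.00 ≈ 14.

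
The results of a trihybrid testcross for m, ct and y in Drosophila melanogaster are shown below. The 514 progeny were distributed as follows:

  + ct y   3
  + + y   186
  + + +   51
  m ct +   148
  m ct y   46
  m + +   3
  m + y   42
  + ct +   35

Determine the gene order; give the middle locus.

ct

The two most frequent reciprocal classes, + + y and m ct +, are the parental types, so the F1 was + + y / m ct +.
The two rarest classes, + ct y and m + +, are the double crossovers. Comparing them with the parentals, only the ct allele has switched, so ct is the middle locus and the order is m – ct – y.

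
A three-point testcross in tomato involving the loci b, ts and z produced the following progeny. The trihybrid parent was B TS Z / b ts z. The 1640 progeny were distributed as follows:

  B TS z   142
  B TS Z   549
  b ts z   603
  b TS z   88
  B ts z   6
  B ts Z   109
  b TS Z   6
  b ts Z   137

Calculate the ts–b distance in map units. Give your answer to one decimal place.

The two rarest classes, b TS Z and B ts z, are the double crossovers. Comparing them with the parentals, only the b allele has switched, so b is the middle locus and the order is z – b – ts.
Crossovers in the b–ts interval produce the single-crossover classes B ts Z and b TS z (109 + 88 = 197) plus the double crossovers (12).
RF(b–ts) = (197 + 12) / 1640 = 209/1640 = 0.1274 → 12.7 map units.

12.7 map units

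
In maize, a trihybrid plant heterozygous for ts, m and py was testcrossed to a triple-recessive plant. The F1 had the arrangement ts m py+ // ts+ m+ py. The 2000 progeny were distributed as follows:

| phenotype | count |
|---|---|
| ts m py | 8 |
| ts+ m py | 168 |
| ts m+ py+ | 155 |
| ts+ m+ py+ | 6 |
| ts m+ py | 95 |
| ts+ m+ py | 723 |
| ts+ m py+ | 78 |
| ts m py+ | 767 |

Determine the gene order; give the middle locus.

The two rarest classes, ts m py and ts+ m+ py+, are the double crossovers. Comparing them with the parentals, only the py allele has switched, so py is the middle locus and the order is ts – py – m.

py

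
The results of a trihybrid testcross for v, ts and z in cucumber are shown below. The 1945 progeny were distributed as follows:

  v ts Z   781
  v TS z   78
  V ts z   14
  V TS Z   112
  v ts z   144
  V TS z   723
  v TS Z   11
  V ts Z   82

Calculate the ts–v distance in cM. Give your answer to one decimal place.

The two most frequent reciprocal classes, V TS z and v ts Z, are the parental types, so the F1 was V TS z / v ts Z.
The two rarest classes, V ts z and v TS Z, are the double crossovers. Comparing them with the parentals, only the ts allele has switched, so ts is the middle locus and the order is v – ts – z.
Crossovers in the v–ts interval produce the single-crossover classes v TS z and V ts Z (78 + 82 = 160) plus the double crossovers (25).
RF(v–ts) = (160 + 25) / 1945 = 185/1945 = 0.0951 → 9.5 cM.

9.5 cM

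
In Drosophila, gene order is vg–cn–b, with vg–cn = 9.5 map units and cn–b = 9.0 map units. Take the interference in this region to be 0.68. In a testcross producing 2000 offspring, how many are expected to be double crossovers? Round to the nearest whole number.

5

Map distances give recombination frequencies of 0.095 and 0.090 for the two intervals.
With interference 0.68 (so coincidence = 0.32), expected double-crossover frequency = 0.095 × 0.090 × 0.32 = 0.00274.
Expected number = 0.00274 × 2000 = 5.47 ≈ 5.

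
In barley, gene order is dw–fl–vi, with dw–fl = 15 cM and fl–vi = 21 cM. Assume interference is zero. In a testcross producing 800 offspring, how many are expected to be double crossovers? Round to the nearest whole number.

25

Map distances give recombination frequencies of 0.150 and 0.210 for the two intervals.
With no interference, expected double-crossover frequency = 0.150 × 0.210 = 0.03150.
Expected number = 0.03150 × 800 = 25.20 ≈ 25.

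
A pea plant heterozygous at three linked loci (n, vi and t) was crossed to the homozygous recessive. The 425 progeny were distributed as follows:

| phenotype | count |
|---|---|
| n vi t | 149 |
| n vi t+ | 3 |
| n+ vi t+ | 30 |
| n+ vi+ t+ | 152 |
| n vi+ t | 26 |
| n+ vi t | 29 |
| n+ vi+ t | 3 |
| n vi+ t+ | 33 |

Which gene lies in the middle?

The two most frequent reciprocal classes, n vi t and n+ vi+ t+, are the parental types, so the F1 was n vi t / n+ vi+ t+.
The two rarest classes, n vi t+ and n+ vi+ t, are the double crossovers. Comparing them with the parentals, only the t allele has switched, so t is the middle locus and the order is vi – t – n.

t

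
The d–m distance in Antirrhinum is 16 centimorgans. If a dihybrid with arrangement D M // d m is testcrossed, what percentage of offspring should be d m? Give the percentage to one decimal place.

A map distance of 16 centimorgans corresponds to a recombination frequency of 0.160.
The F1 is D M / d m, so d m is a parental gamete class with expected frequency (1 − r)/2 = 0.840/2 = 0.4200.
That is 0.4200 = 42.0% of the progeny.

42.0%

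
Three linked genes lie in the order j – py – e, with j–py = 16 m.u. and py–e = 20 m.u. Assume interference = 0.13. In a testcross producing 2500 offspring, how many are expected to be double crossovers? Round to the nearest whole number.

70

Map distances give recombination frequencies of 0.160 and 0.200 for the two intervals.
With interference 0.13 (so coincidence = 0.87), expected double-crossover frequency = 0.160 × 0.200 × 0.87 = 0.02784.
Expected number = 0.02784 × 2500 = 69.60 ≈ 70.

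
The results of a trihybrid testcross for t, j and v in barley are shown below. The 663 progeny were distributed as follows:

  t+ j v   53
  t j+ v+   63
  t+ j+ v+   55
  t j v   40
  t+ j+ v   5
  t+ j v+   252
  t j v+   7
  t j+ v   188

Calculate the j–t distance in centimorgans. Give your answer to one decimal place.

The two most frequent reciprocal classes, t j+ v and t+ j v+, are the parental types, so the F1 was t j+ v / t+ j v+.
The two rarest classes, t+ j+ v and t j v+, are the double crossovers. Comparing them with the parentals, only the t allele has switched, so t is the middle locus and the order is v – t – j.
Crossovers in the t–j interval produce the single-crossover classes t j v and t+ j+ v+ (40 + 55 = 95) plus the double crossovers (12).
RF(t–j) = (95 + 12) / 663 = 107/663 = 0.1614 → 16.1 centimorgans.

16.1 centimorgans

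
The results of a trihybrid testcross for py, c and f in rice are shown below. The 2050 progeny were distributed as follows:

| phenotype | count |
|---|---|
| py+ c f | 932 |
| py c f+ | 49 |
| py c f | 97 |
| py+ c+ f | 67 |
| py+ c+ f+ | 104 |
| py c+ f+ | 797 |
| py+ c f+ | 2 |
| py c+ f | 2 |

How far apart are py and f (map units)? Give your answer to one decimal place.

The two most frequent reciprocal classes, py+ c f and py c+ f+, are the parental types, so the F1 was py+ c f / py c+ f+.
The two rarest classes, py+ c f+ and py c+ f, are the double crossovers. Comparing them with the parentals, only the f allele has switched, so f is the middle locus and the order is c – f – py.
Crossovers in the f–py interval produce the single-crossover classes py c f and py+ c+ f+ (97 + 104 = 201) plus the double crossovers (4).
RF(f–py) = (201 + 4) / 2050 = 205/2050 = 0.1000 → 10.0 map units.

10.0 map units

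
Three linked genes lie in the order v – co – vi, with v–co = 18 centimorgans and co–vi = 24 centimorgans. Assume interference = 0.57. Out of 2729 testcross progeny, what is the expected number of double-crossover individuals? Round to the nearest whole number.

51

Map distances give recombination frequencies of 0.180 and 0.240 for the two intervals.
With interference 0.57 (so coincidence = 0.43), expected double-crossover frequency = 0.180 × 0.240 × 0.43 = 0.01858.
Expected number = 0.01858 × 2729 = 50.69 ≈ 51.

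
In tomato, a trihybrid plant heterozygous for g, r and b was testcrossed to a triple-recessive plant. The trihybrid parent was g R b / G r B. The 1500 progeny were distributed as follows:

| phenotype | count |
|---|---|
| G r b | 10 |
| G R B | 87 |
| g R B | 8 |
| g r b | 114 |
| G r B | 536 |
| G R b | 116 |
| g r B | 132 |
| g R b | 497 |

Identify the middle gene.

The two rarest classes, g R B and G r b, are the double crossovers. Comparing them with the parentals, only the b allele has switched, so b is the middle locus and the order is g – b – r.

b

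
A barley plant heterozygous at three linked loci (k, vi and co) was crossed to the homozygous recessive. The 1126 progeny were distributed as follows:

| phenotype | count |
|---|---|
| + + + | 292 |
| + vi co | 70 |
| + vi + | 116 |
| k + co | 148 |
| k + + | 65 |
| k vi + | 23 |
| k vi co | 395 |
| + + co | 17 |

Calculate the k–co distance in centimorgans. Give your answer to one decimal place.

15.5 centimorgans

The two most frequent reciprocal classes, + + + and k vi co, are the parental types, so the F1 was + + + / k vi co.
The two rarest classes, + + co and k vi +, are the double crossovers. Comparing them with the parentals, only the co allele has switched, so co is the middle locus and the order is vi – co – k.
Crossovers in the co–k interval produce the single-crossover classes k + + and + vi co (65 + 70 = 135) plus the double crossovers (40).
RF(co–k) = (135 + 40) / 1126 = 175/1126 = 0.1554 → 15.5 centimorgans.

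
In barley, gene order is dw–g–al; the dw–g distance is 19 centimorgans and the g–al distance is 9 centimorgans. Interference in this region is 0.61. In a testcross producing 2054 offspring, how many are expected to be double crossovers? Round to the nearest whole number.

14

Map distances give recombination frequencies of 0.190 and 0.090 for the two intervals.
With interference 0.61 (so coincidence = 0.39), expected double-crossover frequency = 0.190 × 0.090 × 0.39 = 0.00667.
Expected number = 0.00667 × 2054 = 13.70 ≈ 14.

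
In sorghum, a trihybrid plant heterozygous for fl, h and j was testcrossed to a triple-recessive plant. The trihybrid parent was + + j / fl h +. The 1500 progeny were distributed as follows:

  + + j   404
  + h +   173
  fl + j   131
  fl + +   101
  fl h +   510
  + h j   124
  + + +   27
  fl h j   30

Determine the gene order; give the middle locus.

j

The two rarest classes, + + + and fl h j, are the double crossovers. Comparing them with the parentals, only the j allele has switched, so j is the middle locus and the order is fl – j – h.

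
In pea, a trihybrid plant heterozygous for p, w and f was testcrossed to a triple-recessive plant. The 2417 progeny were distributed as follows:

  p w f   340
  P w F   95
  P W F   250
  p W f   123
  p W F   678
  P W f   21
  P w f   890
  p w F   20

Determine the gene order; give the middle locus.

w

The two most frequent reciprocal classes, P w f and p W F, are the parental types, so the F1 was P w f / p W F.
The two rarest classes, P W f and p w F, are the double crossovers. Comparing them with the parentals, only the w allele has switched, so w is the middle locus and the order is p – w – f.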